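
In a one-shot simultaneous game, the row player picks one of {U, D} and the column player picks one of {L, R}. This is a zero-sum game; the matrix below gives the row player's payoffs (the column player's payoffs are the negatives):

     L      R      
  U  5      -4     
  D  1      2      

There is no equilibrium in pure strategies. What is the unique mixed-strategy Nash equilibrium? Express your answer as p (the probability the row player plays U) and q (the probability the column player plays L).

Set the column player's expected payoff from L equal to that from R:
  the column player's payoff from L: p·(-5) + (1−p)·(-1) = -4p - 1
  the column player's payoff from R: p·4 + (1−p)·(-2) = 6p - 2
  -4p - 1 = 6p - 2  ⇒  -10p = -1  ⇒  p = 1/10.
The row player's indifference between U and D determines the column player's mixing probability q:
  the row player's payoff from U: q·5 + (1−q)·(-4) = 9q - 4
  the row player's payoff from D: q·1 + (1−q)·2 = -q + 2
  9q - 4 = -q + 2  ⇒  10q = 6  ⇒  q = 3/5.

p = 1/10, q = 3/5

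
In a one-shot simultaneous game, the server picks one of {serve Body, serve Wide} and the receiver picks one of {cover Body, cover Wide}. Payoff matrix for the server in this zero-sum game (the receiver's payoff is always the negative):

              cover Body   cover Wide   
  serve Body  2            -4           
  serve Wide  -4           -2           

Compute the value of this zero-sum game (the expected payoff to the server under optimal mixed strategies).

The server's indifference between serve Body and serve Wide determines the receiver's mixing probability q:
  the server's payoff from serve Body: q·2 + (1−q)·(-4) = 6q - 4
  the server's payoff from serve Wide: q·(-4) + (1−q)·(-2) = -2q - 2
  6q - 4 = -2q - 2  ⇒  8q = 2  ⇒  q = 1/4.
The value is the server's expected payoff against this mix (using serve Body): (1/4)·2 + (3/4)·(-4) = -5/2.

v = -5/2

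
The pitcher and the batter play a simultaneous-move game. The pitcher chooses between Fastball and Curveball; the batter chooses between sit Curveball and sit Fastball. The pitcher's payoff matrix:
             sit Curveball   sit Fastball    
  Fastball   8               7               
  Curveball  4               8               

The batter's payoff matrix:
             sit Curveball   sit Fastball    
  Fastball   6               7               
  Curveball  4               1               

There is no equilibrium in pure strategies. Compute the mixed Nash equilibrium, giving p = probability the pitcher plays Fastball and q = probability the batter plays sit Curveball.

p = 3/4, q = 1/5

Set the batter's expected payoff from sit Curveball equal to that from sit Fastball:
  the batter's payoff from sit Curveball: p·6 + (1−p)·4 = 2p + 4
  the batter's payoff from sit Fastball: p·7 + (1−p)·1 = 6p + 1
  2p + 4 = 6p + 1  ⇒  -4p = -3  ⇒  p = 3/4.
The batter's mix must leave the pitcher indifferent between Fastball and Curveball.
  the pitcher's expected payoff from Fastball: q·8 + (1−q)·7 = q + 7
  the pitcher's expected payoff from Curveball: q·4 + (1−q)·8 = -4q + 8
  q + 7 = -4q + 8  ⇒  5q = 1  ⇒  q = 1/5.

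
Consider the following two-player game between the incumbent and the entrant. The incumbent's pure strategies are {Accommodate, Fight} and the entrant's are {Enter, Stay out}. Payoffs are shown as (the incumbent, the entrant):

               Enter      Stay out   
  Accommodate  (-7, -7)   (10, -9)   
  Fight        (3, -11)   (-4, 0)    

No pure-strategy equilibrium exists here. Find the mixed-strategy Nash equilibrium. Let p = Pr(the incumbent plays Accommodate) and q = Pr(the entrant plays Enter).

p = 11/13, q = 7/12

In a mixed equilibrium the entrant is indifferent between Enter and Stay out; this condition fixes p.
  the entrant's payoff to Enter: p·(-7) + (1−p)·(-11) = 4p - 11
  the entrant's payoff to Stay out: p·(-9) + (1−p)·0 = -9p
  4p - 11 = -9p  ⇒  13p = 11  ⇒  p = 11/13.
For the incumbent to be willing to mix, the incumbent must be indifferent between Accommodate and Fight, which pins down the entrant's mix.
  the incumbent's expected payoff from Accommodate: q·(-7) + (1−q)·10 = -17q + 10
  the incumbent's expected payoff from Fight: q·3 + (1−q)·(-4) = 7q - 4
  -17q + 10 = 7q - 4  ⇒  -24q = -14  ⇒  q = 7/12.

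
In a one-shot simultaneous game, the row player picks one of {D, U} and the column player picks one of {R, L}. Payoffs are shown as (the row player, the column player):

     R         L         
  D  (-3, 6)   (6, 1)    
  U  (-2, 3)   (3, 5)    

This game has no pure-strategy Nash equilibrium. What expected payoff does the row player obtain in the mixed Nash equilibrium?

In a mixed equilibrium the row player is indifferent between D and U; this condition fixes q.
  the row player's payoff from D: q·(-3) + (1−q)·6 = -9q + 6
  the row player's payoff from U: q·(-2) + (1−q)·3 = -5q + 3
  -9q + 6 = -5q + 3  ⇒  -4q = -3  ⇒  q = 3/4.
At equilibrium the row player is indifferent across rows, so the row player's payoff equals the payoff from D: (3/4)·(-3) + (1/4)·6 = -3/4.

-3/4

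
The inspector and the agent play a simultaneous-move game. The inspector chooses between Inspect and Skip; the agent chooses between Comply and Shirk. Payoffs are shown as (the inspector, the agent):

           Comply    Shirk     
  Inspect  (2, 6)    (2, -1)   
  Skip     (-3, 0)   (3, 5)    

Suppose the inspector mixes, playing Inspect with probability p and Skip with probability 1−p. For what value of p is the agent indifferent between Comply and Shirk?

Set the agent's expected payoff from Comply equal to that from Shirk:
  the agent's expected payoff from Comply: p·6 + (1−p)·0 = 6p
  the agent's expected payoff from Shirk: p·(-1) + (1−p)·5 = -6p + 5
  6p = -6p + 5  ⇒  12p = 5  ⇒  p = 5/12.

p = 5/12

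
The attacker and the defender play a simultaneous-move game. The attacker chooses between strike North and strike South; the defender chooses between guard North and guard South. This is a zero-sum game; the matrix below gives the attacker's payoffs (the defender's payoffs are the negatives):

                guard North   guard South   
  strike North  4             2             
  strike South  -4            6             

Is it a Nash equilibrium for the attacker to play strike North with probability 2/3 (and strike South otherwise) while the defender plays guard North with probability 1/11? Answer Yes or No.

No

Given the attacker's mix p = 2/3, the defender's payoff from guard North is -4/3 but from guard South is -10/3. The defender strictly prefers guard North, so the defender would not mix.
So the proposed profile is not a Nash equilibrium.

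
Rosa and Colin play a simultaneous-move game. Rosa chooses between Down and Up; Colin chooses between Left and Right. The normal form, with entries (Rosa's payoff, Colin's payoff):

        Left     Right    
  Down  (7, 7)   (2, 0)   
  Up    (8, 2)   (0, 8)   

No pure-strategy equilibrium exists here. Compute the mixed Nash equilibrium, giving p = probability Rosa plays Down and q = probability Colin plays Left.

For Colin to be willing to mix, Colin must be indifferent between Left and Right, which pins down Rosa's mix.
  Colin's expected payoff from Left: p·7 + (1−p)·2 = 5p + 2
  Colin's expected payoff from Right: p·0 + (1−p)·8 = -8p + 8
  5p + 2 = -8p + 8  ⇒  13p = 6  ⇒  p = 6/13.
Rosa's indifference between Down and Up determines Colin's mixing probability q:
  Rosa's payoff to Down: q·7 + (1−q)·2 = 5q + 2
  Rosa's payoff to Up: q·8 + (1−q)·0 = 8q
  5q + 2 = 8q  ⇒  -3q = -2  ⇒  q = 2/3.

p = 6/13, q = 2/3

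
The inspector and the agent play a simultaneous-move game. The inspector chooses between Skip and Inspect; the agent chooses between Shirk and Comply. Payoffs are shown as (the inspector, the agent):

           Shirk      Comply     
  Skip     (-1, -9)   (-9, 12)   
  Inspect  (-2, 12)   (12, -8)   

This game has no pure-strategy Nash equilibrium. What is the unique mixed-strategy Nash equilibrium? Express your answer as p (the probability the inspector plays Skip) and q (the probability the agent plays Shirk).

The inspector's mix must leave the agent indifferent between Shirk and Comply.
  the agent's payoff from Shirk: p·(-9) + (1−p)·12 = -21p + 12
  the agent's payoff from Comply: p·12 + (1−p)·(-8) = 20p - 8
  -21p + 12 = 20p - 8  ⇒  -41p = -20  ⇒  p = 20/41.
For the inspector to be willing to mix, the inspector must be indifferent between Skip and Inspect, which pins down the agent's mix.
  the inspector's payoff to Skip: q·(-1) + (1−q)·(-9) = 8q - 9
  the inspector's payoff to Inspect: q·(-2) + (1−q)·12 = -14q + 12
  8q - 9 = -14q + 12  ⇒  22q = 21  ⇒  q = 21/22.

p = 20/41, q = 21/22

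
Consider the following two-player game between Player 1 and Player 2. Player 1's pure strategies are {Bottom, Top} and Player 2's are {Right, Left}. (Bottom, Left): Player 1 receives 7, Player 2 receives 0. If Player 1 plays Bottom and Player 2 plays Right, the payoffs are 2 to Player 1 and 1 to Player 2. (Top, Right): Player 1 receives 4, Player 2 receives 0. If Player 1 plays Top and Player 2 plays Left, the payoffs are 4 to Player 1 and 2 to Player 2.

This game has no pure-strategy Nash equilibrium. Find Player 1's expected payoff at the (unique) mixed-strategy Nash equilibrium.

Player 2's mix must leave Player 1 indifferent between Bottom and Top.
  Player 1's expected payoff from Bottom: q·2 + (1−q)·7 = -5q + 7
  Player 1's expected payoff from Top: q·4 + (1−q)·4 = 4
  -5q + 7 = 4  ⇒  -5q = -3  ⇒  q = 3/5.
At equilibrium Player 1 is indifferent across rows, so Player 1's payoff equals the payoff from Bottom: (3/5)·2 + (2/5)·7 = 4.

4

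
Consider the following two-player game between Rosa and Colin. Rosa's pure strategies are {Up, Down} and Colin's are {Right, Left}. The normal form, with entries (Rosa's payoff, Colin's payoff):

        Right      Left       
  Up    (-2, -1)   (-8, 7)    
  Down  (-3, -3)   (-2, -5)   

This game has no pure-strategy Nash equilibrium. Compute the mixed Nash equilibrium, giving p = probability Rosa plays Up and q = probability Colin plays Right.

p = 1/5, q = 6/7

For Colin to be willing to mix, Colin must be indifferent between Right and Left, which pins down Rosa's mix.
  Colin's payoff to Right: p·(-1) + (1−p)·(-3) = 2p - 3
  Colin's payoff to Left: p·7 + (1−p)·(-5) = 12p - 5
  2p - 3 = 12p - 5  ⇒  -10p = -2  ⇒  p = 1/5.
Rosa's indifference between Up and Down determines Colin's mixing probability q:
  Rosa's payoff to Up: q·(-2) + (1−q)·(-8) = 6q - 8
  Rosa's payoff to Down: q·(-3) + (1−q)·(-2) = -q - 2
  6q - 8 = -q - 2  ⇒  7q = 6  ⇒  q = 6/7.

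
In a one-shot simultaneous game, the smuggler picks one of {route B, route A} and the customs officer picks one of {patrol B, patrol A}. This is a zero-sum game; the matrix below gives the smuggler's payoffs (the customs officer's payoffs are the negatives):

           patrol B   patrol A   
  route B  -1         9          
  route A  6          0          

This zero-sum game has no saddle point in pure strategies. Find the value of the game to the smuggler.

Set the smuggler's expected payoff from route B equal to that from route A:
  the smuggler's expected payoff from route B: q·(-1) + (1−q)·9 = -10q + 9
  the smuggler's expected payoff from route A: q·6 + (1−q)·0 = 6q
  -10q + 9 = 6q  ⇒  -16q = -9  ⇒  q = 9/16.
The value is the smuggler's expected payoff against this mix (using route B): (9/16)·(-1) + (7/16)·9 = 27/8.

v = 27/8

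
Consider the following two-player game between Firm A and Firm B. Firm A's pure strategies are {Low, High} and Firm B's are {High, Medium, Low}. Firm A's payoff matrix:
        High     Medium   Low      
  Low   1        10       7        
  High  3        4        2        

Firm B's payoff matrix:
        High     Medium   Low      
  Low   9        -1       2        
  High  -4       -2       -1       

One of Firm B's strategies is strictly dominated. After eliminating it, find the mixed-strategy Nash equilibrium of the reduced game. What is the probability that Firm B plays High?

Firm B's strategy Medium is strictly dominated by Low: 2 > -1 and -1 > -2. Eliminate Medium.
Set Firm A's expected payoff from Low equal to that from High:
  Firm A's expected payoff from Low: q·1 + (1−q)·7 = -6q + 7
  Firm A's expected payoff from High: q·3 + (1−q)·2 = q + 2
  -6q + 7 = q + 2  ⇒  -7q = -5  ⇒  q = 5/7.

q = 5/7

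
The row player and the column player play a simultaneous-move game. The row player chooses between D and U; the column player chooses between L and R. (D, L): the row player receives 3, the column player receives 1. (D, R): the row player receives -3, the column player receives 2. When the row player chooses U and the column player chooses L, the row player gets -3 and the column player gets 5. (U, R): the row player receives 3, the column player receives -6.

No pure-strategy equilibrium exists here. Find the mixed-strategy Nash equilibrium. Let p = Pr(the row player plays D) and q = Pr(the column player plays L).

p = 11/12, q = 1/2

The row player's mix must leave the column player indifferent between L and R.
  the column player's payoff to L: p·1 + (1−p)·5 = -4p + 5
  the column player's payoff to R: p·2 + (1−p)·(-6) = 8p - 6
  -4p + 5 = 8p - 6  ⇒  -12p = -11  ⇒  p = 11/12.
The row player's indifference between D and U determines the column player's mixing probability q:
  the row player's expected payoff from D: q·3 + (1−q)·(-3) = 6q - 3
  the row player's expected payoff from U: q·(-3) + (1−q)·3 = -6q + 3
  6q - 3 = -6q + 3  ⇒  12q = 6  ⇒  q = 1/2.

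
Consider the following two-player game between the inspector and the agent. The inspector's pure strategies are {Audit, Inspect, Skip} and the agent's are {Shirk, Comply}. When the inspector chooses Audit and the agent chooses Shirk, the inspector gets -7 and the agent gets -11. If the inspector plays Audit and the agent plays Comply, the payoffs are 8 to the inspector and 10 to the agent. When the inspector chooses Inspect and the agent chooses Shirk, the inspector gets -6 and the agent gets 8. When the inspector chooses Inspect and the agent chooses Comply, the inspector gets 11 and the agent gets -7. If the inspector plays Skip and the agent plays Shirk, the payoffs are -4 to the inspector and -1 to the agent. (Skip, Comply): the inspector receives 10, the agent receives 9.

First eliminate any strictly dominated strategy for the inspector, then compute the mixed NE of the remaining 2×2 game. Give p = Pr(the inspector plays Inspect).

p = 2/5

The inspector's strategy Audit is strictly dominated by Skip: -4 > -7 and 10 > 8. Eliminate Audit.
The inspector's mix must leave the agent indifferent between Shirk and Comply.
  the agent's payoff from Shirk: p·8 + (1−p)·(-1) = 9p - 1
  the agent's payoff from Comply: p·(-7) + (1−p)·9 = -16p + 9
  9p - 1 = -16p + 9  ⇒  25p = 10  ⇒  p = 2/5.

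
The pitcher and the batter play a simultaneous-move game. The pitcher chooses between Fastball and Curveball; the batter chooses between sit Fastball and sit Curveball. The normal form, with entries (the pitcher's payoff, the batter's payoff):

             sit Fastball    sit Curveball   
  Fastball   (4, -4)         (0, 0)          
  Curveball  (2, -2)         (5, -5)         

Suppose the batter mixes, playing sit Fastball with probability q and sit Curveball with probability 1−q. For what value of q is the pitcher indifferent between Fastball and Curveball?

q = 5/7

In a mixed equilibrium the pitcher is indifferent between Fastball and Curveball; this condition fixes q.
  the pitcher's payoff from Fastball: q·4 + (1−q)·0 = 4q
  the pitcher's payoff from Curveball: q·2 + (1−q)·5 = -3q + 5
  4q = -3q + 5  ⇒  7q = 5  ⇒  q = 5/7.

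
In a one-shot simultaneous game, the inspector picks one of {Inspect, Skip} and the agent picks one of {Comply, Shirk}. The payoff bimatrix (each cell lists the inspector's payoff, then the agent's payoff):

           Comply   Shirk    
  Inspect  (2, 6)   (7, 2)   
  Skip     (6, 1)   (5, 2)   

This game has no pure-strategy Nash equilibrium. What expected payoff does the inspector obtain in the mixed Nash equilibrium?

16/3

For the inspector to be willing to mix, the inspector must be indifferent between Inspect and Skip, which pins down the agent's mix.
  the inspector's payoff to Inspect: q·2 + (1−q)·7 = -5q + 7
  the inspector's payoff to Skip: q·6 + (1−q)·5 = q + 5
  -5q + 7 = q + 5  ⇒  -6q = -2  ⇒  q = 1/3.
At equilibrium the inspector is indifferent across rows, so the inspector's payoff equals the payoff from Inspect: (1/3)·2 + (2/3)·7 = 16/3.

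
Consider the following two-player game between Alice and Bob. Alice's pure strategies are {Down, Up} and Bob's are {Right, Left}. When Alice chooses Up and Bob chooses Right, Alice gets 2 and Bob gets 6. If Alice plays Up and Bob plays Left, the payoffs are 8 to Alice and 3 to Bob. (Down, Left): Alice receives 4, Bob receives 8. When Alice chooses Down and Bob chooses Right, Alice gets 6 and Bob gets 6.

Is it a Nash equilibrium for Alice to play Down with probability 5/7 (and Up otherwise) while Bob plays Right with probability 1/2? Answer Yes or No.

No

Given Alice's mix p = 5/7, Bob's payoff from Right is 6 but from Left is 46/7. Bob strictly prefers Left, so Bob would not mix.
So the proposed profile is not a Nash equilibrium.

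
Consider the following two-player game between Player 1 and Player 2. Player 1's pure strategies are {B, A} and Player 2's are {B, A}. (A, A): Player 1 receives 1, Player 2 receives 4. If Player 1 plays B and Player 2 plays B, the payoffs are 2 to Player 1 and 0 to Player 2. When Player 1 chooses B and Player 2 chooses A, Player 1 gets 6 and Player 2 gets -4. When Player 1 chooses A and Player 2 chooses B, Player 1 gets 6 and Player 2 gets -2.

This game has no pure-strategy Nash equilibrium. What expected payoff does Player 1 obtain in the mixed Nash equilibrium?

34/9

Set Player 1's expected payoff from B equal to that from A:
  Player 1's expected payoff from B: q·2 + (1−q)·6 = -4q + 6
  Player 1's expected payoff from A: q·6 + (1−q)·1 = 5q + 1
  -4q + 6 = 5q + 1  ⇒  -9q = -5  ⇒  q = 5/9.
At equilibrium Player 1 is indifferent across rows, so Player 1's payoff equals the payoff from B: (5/9)·2 + (4/9)·6 = 34/9.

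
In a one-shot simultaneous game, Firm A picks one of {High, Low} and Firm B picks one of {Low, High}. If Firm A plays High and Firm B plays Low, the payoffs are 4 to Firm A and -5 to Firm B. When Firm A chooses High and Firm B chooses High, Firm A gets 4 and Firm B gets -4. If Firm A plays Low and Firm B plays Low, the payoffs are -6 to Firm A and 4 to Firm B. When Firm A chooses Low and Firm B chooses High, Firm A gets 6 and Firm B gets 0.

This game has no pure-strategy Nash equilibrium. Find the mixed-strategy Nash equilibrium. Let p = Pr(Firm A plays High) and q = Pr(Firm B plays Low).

p = 4/5, q = 1/6

Firm A's mix must leave Firm B indifferent between Low and High.
  Firm B's payoff to Low: p·(-5) + (1−p)·4 = -9p + 4
  Firm B's payoff to High: p·(-4) + (1−p)·0 = -4p
  -9p + 4 = -4p  ⇒  -5p = -4  ⇒  p = 4/5.
Firm B's mix must leave Firm A indifferent between High and Low.
  Firm A's expected payoff from High: q·4 + (1−q)·4 = 4
  Firm A's expected payoff from Low: q·(-6) + (1−q)·6 = -12q + 6
  4 = -12q + 6  ⇒  12q = 2  ⇒  q = 1/6.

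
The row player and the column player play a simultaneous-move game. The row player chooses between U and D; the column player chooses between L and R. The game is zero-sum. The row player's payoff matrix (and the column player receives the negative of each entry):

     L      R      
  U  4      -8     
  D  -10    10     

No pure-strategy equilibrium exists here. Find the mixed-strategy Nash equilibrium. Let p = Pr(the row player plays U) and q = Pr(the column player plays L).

p = 5/8, q = 9/16

The column player's indifference between L and R determines the row player's mixing probability p:
  the column player's payoff from L: p·(-4) + (1−p)·10 = -14p + 10
  the column player's payoff from R: p·8 + (1−p)·(-10) = 18p - 10
  -14p + 10 = 18p - 10  ⇒  -32p = -20  ⇒  p = 5/8.
The row player's indifference between U and D determines the column player's mixing probability q:
  the row player's payoff from U: q·4 + (1−q)·(-8) = 12q - 8
  the row player's payoff from D: q·(-10) + (1−q)·10 = -20q + 10
  12q - 8 = -20q + 10  ⇒  32q = 18  ⇒  q = 9/16.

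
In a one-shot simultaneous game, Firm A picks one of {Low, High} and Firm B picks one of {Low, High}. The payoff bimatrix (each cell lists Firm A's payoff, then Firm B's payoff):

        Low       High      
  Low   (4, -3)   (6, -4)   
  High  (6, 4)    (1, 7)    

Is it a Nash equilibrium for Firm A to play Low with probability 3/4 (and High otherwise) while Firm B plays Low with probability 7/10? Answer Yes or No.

Given Firm B's mix q = 7/10, Firm A's payoff from Low is 23/5 but from High is 9/2. Firm A strictly prefers Low, so Firm A would not mix.
So the proposed profile is not a Nash equilibrium.

No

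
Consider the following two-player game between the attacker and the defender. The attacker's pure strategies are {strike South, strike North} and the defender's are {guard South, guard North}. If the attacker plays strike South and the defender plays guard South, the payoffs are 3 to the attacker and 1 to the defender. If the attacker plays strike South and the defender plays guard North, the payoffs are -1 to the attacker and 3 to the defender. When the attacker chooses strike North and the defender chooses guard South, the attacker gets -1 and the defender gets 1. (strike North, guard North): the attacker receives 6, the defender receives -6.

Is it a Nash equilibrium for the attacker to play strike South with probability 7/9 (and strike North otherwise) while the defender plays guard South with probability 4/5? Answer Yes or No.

Given the defender's mix q = 4/5, the attacker's payoff from strike South is 11/5 but from strike North is 2/5. The attacker strictly prefers strike South, so the attacker would not mix.
So the proposed profile is not a Nash equilibrium.

No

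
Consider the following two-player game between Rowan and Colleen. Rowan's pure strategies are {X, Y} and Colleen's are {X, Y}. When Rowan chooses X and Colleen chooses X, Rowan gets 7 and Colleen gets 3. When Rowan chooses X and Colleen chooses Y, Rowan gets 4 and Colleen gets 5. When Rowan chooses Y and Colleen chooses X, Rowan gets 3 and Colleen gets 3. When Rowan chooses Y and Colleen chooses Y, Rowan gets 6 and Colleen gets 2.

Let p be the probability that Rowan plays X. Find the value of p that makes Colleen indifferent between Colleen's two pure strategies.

p = 1/3

Rowan's mix must leave Colleen indifferent between X and Y.
  Colleen's payoff to X: p·3 + (1−p)·3 = 3
  Colleen's payoff to Y: p·5 + (1−p)·2 = 3p + 2
  3 = 3p + 2  ⇒  -3p = -1  ⇒  p = 1/3.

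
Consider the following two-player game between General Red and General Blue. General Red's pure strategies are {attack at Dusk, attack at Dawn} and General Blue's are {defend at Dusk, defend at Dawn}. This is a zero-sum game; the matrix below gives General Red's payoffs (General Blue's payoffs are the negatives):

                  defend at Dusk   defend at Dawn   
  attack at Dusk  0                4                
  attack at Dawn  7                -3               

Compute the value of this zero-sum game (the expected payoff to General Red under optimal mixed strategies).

v = 2

In a mixed equilibrium General Red is indifferent between attack at Dusk and attack at Dawn; this condition fixes q.
  General Red's payoff to attack at Dusk: q·0 + (1−q)·4 = -4q + 4
  General Red's payoff to attack at Dawn: q·7 + (1−q)·(-3) = 10q - 3
  -4q + 4 = 10q - 3  ⇒  -14q = -7  ⇒  q = 1/2.
The value is General Red's expected payoff against this mix (using attack at Dusk): (1/2)·0 + (1/2)·4 = 2.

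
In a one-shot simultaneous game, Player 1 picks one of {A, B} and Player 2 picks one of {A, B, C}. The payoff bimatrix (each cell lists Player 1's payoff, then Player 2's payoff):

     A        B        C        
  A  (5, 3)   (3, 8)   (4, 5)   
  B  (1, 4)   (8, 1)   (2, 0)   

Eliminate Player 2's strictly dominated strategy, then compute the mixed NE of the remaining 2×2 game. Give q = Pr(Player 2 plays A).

Player 2's strategy C is strictly dominated by B: 8 > 5 and 1 > 0. Eliminate C.
Player 1's indifference between A and B determines Player 2's mixing probability q:
  Player 1's expected payoff from A: q·5 + (1−q)·3 = 2q + 3
  Player 1's expected payoff from B: q·1 + (1−q)·8 = -7q + 8
  2q + 3 = -7q + 8  ⇒  9q = 5  ⇒  q = 5/9.

q = 5/9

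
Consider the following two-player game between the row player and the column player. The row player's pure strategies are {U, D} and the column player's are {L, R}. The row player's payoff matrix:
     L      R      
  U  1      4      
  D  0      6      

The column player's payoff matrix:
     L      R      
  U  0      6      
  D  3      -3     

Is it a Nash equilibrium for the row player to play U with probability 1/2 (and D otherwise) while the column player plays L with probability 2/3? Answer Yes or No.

Check the column player's indifference given the row player's mix p = 1/2:
  payoff from L = 3/2; payoff from R = 3/2 — equal.
Check the row player's indifference given the column player's mix q = 2/3:
  payoff from U = 2; payoff from D = 2 — equal.
Both players are indifferent, so neither can profitably deviate.

Yes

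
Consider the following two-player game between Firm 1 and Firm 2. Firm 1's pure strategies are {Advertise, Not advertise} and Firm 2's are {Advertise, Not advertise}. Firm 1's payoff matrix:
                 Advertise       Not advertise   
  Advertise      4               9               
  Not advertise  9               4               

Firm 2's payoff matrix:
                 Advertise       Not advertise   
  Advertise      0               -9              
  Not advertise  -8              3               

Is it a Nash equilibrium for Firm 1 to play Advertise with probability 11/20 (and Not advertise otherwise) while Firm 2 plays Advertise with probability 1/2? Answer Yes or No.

Check Firm 2's indifference given Firm 1's mix p = 11/20:
  payoff from Advertise = -18/5; payoff from Not advertise = -18/5 — equal.
Check Firm 1's indifference given Firm 2's mix q = 1/2:
  payoff from Advertise = 13/2; payoff from Not advertise = 13/2 — equal.
Both players are indifferent, so neither can profitably deviate.

Yes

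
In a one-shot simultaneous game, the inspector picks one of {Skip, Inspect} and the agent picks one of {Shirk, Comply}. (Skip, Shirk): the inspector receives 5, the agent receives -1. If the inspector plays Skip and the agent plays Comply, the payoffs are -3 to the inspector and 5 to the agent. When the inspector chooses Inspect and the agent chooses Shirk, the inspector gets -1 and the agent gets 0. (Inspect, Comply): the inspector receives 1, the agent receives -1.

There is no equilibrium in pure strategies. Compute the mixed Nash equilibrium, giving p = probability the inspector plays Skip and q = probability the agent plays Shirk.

p = 1/7, q = 2/5

The agent's indifference between Shirk and Comply determines the inspector's mixing probability p:
  the agent's expected payoff from Shirk: p·(-1) + (1−p)·0 = -p
  the agent's expected payoff from Comply: p·5 + (1−p)·(-1) = 6p - 1
  -p = 6p - 1  ⇒  -7p = -1  ⇒  p = 1/7.
The inspector's indifference between Skip and Inspect determines the agent's mixing probability q:
  the inspector's payoff to Skip: q·5 + (1−q)·(-3) = 8q - 3
  the inspector's payoff to Inspect: q·(-1) + (1−q)·1 = -2q + 1
  8q - 3 = -2q + 1  ⇒  10q = 4  ⇒  q = 2/5.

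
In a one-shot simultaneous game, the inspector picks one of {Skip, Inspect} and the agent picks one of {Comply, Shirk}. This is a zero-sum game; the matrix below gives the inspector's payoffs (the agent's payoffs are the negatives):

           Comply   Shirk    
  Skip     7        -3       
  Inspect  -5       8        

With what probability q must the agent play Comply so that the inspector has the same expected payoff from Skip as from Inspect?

q = 11/23

Set the inspector's expected payoff from Skip equal to that from Inspect:
  the inspector's payoff to Skip: q·7 + (1−q)·(-3) = 10q - 3
  the inspector's payoff to Inspect: q·(-5) + (1−q)·8 = -13q + 8
  10q - 3 = -13q + 8  ⇒  23q = 11  ⇒  q = 11/23.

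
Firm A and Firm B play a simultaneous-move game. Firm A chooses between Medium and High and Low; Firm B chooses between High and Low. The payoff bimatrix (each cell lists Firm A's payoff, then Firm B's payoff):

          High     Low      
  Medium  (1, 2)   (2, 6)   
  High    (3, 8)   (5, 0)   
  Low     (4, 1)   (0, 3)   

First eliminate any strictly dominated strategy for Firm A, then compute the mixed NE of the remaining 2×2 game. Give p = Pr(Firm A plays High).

p = 1/5

Firm A's strategy Medium is strictly dominated by High: 3 > 1 and 5 > 2. Eliminate Medium.
Firm B's indifference between High and Low determines Firm A's mixing probability p:
  Firm B's payoff from High: p·8 + (1−p)·1 = 7p + 1
  Firm B's payoff from Low: p·0 + (1−p)·3 = -3p + 3
  7p + 1 = -3p + 3  ⇒  10p = 2  ⇒  p = 1/5.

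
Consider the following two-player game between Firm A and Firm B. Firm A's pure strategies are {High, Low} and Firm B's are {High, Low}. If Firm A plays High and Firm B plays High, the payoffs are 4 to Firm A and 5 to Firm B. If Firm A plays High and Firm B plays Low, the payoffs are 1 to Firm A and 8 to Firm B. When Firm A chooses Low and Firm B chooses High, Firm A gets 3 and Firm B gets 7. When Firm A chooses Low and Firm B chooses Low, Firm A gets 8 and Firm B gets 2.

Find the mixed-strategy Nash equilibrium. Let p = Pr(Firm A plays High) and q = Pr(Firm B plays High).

In a mixed equilibrium Firm B is indifferent between High and Low; this condition fixes p.
  Firm B's payoff to High: p·5 + (1−p)·7 = -2p + 7
  Firm B's payoff to Low: p·8 + (1−p)·2 = 6p + 2
  -2p + 7 = 6p + 2  ⇒  -8p = -5  ⇒  p = 5/8.
For Firm A to be willing to mix, Firm A must be indifferent between High and Low, which pins down Firm B's mix.
  Firm A's payoff to High: q·4 + (1−q)·1 = 3q + 1
  Firm A's payoff to Low: q·3 + (1−q)·8 = -5q + 8
  3q + 1 = -5q + 8  ⇒  8q = 7  ⇒  q = 7/8.

p = 5/8, q = 7/8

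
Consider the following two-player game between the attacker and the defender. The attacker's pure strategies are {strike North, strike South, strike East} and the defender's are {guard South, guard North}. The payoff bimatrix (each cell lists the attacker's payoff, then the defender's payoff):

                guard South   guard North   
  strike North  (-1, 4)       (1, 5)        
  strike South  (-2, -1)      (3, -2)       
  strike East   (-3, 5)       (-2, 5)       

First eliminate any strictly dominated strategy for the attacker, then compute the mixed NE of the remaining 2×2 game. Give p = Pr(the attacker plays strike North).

p = 1/2

The attacker's strategy strike East is strictly dominated by strike North: -1 > -3 and 1 > -2. Eliminate strike East.
For the defender to be willing to mix, the defender must be indifferent between guard South and guard North, which pins down the attacker's mix.
  the defender's expected payoff from guard South: p·4 + (1−p)·(-1) = 5p - 1
  the defender's expected payoff from guard North: p·5 + (1−p)·(-2) = 7p - 2
  5p - 1 = 7p - 2  ⇒  -2p = -1  ⇒  p = 1/2.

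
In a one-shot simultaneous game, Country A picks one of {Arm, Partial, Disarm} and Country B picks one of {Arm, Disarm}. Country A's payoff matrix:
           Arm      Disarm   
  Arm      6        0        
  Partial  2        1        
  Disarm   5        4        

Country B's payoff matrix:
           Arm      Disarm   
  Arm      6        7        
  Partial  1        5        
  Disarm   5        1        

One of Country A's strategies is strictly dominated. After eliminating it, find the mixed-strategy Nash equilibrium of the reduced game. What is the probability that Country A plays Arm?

Country A's strategy Partial is strictly dominated by Disarm: 5 > 2 and 4 > 1. Eliminate Partial.
Country B's indifference between Arm and Disarm determines Country A's mixing probability p:
  Country B's payoff to Arm: p·6 + (1−p)·5 = p + 5
  Country B's payoff to Disarm: p·7 + (1−p)·1 = 6p + 1
  p + 5 = 6p + 1  ⇒  -5p = -4  ⇒  p = 4/5.

p = 4/5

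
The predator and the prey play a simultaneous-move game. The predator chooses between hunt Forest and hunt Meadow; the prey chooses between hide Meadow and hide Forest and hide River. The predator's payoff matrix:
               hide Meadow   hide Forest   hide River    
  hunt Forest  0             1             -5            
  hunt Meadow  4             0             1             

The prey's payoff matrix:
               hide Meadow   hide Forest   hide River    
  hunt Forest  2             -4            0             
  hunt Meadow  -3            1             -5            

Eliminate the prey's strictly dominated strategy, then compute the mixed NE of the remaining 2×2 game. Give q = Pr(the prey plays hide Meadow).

The prey's strategy hide River is strictly dominated by hide Meadow: 2 > 0 and -3 > -5. Eliminate hide River.
For the predator to be willing to mix, the predator must be indifferent between hunt Forest and hunt Meadow, which pins down the prey's mix.
  the predator's payoff to hunt Forest: q·0 + (1−q)·1 = -q + 1
  the predator's payoff to hunt Meadow: q·4 + (1−q)·0 = 4q
  -q + 1 = 4q  ⇒  -5q = -1  ⇒  q = 1/5.

q = 1/5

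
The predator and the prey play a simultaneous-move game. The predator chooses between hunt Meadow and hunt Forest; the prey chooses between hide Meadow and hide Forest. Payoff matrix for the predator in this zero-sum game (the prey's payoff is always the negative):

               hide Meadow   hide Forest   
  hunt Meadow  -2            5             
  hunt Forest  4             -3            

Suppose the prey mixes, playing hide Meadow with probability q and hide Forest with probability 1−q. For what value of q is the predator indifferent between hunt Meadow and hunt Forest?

q = 4/7

The predator's indifference between hunt Meadow and hunt Forest determines the prey's mixing probability q:
  the predator's payoff to hunt Meadow: q·(-2) + (1−q)·5 = -7q + 5
  the predator's payoff to hunt Forest: q·4 + (1−q)·(-3) = 7q - 3
  -7q + 5 = 7q - 3  ⇒  -14q = -8  ⇒  q = 4/7.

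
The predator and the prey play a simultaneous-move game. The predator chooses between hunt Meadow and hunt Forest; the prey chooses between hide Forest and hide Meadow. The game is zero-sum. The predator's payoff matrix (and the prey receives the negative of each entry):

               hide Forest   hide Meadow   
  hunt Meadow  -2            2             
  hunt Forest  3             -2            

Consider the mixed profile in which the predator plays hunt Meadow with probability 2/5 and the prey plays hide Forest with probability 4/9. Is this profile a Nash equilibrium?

Given the predator's mix p = 2/5, the prey's payoff from hide Forest is -1 but from hide Meadow is 2/5. The prey strictly prefers hide Meadow, so the prey would not mix.
So the proposed profile is not a Nash equilibrium.

No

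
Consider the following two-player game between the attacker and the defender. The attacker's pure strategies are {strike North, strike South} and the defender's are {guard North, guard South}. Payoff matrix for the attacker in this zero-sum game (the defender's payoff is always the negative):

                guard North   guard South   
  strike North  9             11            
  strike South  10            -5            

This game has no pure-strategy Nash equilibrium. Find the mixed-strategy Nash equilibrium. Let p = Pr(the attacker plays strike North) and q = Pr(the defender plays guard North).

p = 15/17, q = 16/17

The defender's indifference between guard North and guard South determines the attacker's mixing probability p:
  the defender's payoff from guard North: p·(-9) + (1−p)·(-10) = p - 10
  the defender's payoff from guard South: p·(-11) + (1−p)·5 = -16p + 5
  p - 10 = -16p + 5  ⇒  17p = 15  ⇒  p = 15/17.
The defender's mix must leave the attacker indifferent between strike North and strike South.
  the attacker's expected payoff from strike North: q·9 + (1−q)·11 = -2q + 11
  the attacker's expected payoff from strike South: q·10 + (1−q)·(-5) = 15q - 5
  -2q + 11 = 15q - 5  ⇒  -17q = -16  ⇒  q = 16/17.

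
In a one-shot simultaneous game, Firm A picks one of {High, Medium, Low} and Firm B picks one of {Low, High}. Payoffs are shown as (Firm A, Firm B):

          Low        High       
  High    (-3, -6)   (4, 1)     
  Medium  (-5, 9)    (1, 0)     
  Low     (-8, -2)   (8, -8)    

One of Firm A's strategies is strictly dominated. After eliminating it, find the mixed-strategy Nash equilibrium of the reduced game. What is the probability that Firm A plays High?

p = 6/13

Firm A's strategy Medium is strictly dominated by High: -3 > -5 and 4 > 1. Eliminate Medium.
Firm B's indifference between Low and High determines Firm A's mixing probability p:
  Firm B's expected payoff from Low: p·(-6) + (1−p)·(-2) = -4p - 2
  Firm B's expected payoff from High: p·1 + (1−p)·(-8) = 9p - 8
  -4p - 2 = 9p - 8  ⇒  -13p = -6  ⇒  p = 6/13.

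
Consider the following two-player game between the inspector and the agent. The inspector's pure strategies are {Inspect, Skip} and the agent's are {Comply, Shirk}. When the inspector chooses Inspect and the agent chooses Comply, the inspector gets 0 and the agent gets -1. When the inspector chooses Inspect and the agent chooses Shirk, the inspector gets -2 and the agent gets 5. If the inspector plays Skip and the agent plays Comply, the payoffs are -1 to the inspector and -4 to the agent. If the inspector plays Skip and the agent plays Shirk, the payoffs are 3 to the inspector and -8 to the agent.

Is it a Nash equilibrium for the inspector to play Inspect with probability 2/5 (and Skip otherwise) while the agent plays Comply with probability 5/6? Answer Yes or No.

Check the agent's indifference given the inspector's mix p = 2/5:
  payoff from Comply = -14/5; payoff from Shirk = -14/5 — equal.
Check the inspector's indifference given the agent's mix q = 5/6:
  payoff from Inspect = -1/3; payoff from Skip = -1/3 — equal.
Both players are indifferent, so neither can profitably deviate.

Yes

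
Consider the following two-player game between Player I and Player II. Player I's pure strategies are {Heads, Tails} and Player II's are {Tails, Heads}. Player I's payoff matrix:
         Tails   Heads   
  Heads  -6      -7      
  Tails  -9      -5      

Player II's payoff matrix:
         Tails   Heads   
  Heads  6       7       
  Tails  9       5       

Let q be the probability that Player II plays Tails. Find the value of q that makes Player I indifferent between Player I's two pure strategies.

q = 2/5

Set Player I's expected payoff from Heads equal to that from Tails:
  Player I's expected payoff from Heads: q·(-6) + (1−q)·(-7) = q - 7
  Player I's expected payoff from Tails: q·(-9) + (1−q)·(-5) = -4q - 5
  q - 7 = -4q - 5  ⇒  5q = 2  ⇒  q = 2/5.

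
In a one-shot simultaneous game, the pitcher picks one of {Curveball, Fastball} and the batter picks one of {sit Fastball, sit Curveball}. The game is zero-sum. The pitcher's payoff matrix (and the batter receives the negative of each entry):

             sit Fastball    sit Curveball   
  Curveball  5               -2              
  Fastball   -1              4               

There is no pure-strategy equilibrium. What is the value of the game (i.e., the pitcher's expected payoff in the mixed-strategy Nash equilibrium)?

v = 3/2

The pitcher's indifference between Curveball and Fastball determines the batter's mixing probability q:
  the pitcher's payoff to Curveball: q·5 + (1−q)·(-2) = 7q - 2
  the pitcher's payoff to Fastball: q·(-1) + (1−q)·4 = -5q + 4
  7q - 2 = -5q + 4  ⇒  12q = 6  ⇒  q = 1/2.
The value is the pitcher's expected payoff against this mix (using Curveball): (1/2)·5 + (1/2)·(-2) = 3/2.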